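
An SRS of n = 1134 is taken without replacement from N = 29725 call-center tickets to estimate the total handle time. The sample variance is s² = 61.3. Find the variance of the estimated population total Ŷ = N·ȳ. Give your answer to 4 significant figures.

Var(Ŷ) = N²·Var(ȳ) = N²·(1 − n/N)·s²/n.
f = 1134/29725 = 0.03814971; Var(ȳ) = 0.96185029·61.3/1134 = 0.0519942.
Var(Ŷ) = 29725² · 0.0519942 = 4.5940808 × 10^7.

4.594 × 10^7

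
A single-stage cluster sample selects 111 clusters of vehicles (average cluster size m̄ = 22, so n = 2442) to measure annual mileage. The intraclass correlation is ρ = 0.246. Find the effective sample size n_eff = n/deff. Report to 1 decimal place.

396.0

deff = 1 + (22 − 1)·0.246 = 1 + 5.166 = 6.166.
n_eff = 2442 / 6.166 = 396.0.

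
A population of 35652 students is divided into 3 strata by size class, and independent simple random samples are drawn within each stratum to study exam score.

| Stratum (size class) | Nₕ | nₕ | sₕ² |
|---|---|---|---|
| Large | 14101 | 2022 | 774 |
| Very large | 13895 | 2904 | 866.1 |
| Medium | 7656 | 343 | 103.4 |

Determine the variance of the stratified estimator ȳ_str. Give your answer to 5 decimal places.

0.10041

Var(ȳ_str) = Σₕ Wₕ²(1 − fₕ)sₕ²/nₕ with Wₕ = Nₕ/N, N = 35652.
Large: Wₕ = 0.39551778; term = 0.39551778²·(1 − 0.14339409)·774/2022 = 0.051294749.
Very large: Wₕ = 0.38973971; term = 0.38973971²·(1 − 0.20899604)·866.1/2904 = 0.035834338.
Medium: Wₕ = 0.21474251; term = 0.21474251²·(1 − 0.04480146)·103.4/343 = 0.013278717.
Sum = 0.1004078.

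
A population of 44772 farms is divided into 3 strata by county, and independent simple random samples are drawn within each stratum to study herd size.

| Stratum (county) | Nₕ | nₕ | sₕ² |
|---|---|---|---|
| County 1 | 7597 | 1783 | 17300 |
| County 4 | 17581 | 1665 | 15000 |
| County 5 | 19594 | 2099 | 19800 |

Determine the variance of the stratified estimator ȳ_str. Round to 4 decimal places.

3.0846

Var(ȳ_str) = Σₕ Wₕ²(1 − fₕ)sₕ²/nₕ with Wₕ = Nₕ/N, N = 44772.
County 1: Wₕ = 0.16968194; term = 0.16968194²·(1 − 0.23469791)·17300/1783 = 0.21379568.
County 4: Wₕ = 0.39267846; term = 0.39267846²·(1 − 0.09470451)·15000/1665 = 1.2575971.
County 5: Wₕ = 0.43763960; term = 0.43763960²·(1 − 0.10712463)·19800/2099 = 1.6131577.
Sum = 3.0845505.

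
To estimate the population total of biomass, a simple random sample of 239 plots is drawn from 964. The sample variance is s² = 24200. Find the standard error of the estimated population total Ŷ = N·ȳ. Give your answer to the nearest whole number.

8412

Var(Ŷ) = N²·Var(ȳ) = N²·(1 − n/N)·s²/n.
f = 239/964 = 0.24792531; Var(ȳ) = 0.75207469·24200/239 = 76.151496.
Var(Ŷ) = 964² · 76.151496 = 7.0767281 × 10^7.
SE(Ŷ) = √(7.0767281 × 10^7) = 8412.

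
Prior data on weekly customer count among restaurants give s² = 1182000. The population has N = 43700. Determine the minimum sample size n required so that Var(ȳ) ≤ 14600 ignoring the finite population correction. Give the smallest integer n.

Without fpc, n₀ = s²/D = 1182000/14600 = 80.9589.
Rounding up, n = 81.

81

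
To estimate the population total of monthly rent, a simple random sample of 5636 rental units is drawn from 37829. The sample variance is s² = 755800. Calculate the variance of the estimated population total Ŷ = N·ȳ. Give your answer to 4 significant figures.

1.633 × 10^11

Var(Ŷ) = N²·Var(ȳ) = N²·(1 − n/N)·s²/n.
f = 5636/37829 = 0.14898623; Var(ȳ) = 0.85101377·755800/5636 = 114.12282.
Var(Ŷ) = 37829² · 114.12282 = 1.6331355 × 10^11.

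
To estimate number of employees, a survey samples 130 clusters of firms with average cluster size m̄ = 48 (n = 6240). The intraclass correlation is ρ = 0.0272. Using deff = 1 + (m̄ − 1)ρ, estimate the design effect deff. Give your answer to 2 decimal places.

deff = 1 + (48 − 1)·0.0272 = 1 + 1.2784 = 2.2784.

2.28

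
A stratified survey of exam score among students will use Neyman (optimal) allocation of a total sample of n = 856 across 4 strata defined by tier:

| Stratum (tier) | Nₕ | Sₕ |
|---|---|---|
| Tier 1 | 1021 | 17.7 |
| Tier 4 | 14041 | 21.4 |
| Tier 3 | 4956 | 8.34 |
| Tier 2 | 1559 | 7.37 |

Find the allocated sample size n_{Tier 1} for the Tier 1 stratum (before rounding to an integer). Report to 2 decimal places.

Neyman allocation: nₕ = n·NₕSₕ / Σⱼ NⱼSⱼ.
Σ NⱼSⱼ = 1021·17.7 + 14041·21.4 + 4956·8.34 + 1559·7.37 = 371371.97.
n_{Tier 1} = 856·1021·17.7 / 371371.97 = 41.65.

41.65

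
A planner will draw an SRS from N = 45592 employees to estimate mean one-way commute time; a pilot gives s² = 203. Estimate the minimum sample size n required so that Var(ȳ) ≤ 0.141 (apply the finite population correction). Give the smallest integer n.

Without fpc, n₀ = s²/D = 203/0.141 = 1439.7163.
With fpc, (1 − n/N)·s²/n ≤ D requires n ≥ n₀/(1 + n₀/N) = 1439.7163/(1 + 1439.7163/45592) = 1395.6443.
Rounding up, n = 1396.

1396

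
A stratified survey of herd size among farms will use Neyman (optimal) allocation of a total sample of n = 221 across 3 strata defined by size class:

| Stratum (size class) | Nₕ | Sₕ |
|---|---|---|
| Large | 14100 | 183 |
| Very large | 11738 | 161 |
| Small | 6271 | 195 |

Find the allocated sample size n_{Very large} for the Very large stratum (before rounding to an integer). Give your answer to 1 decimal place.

Neyman allocation: nₕ = n·NₕSₕ / Σⱼ NⱼSⱼ.
Σ NⱼSⱼ = 14100·183 + 11738·161 + 6271·195 = 5.692963 × 10^6.
n_{Very large} = 221·11738·161 / (5.692963 × 10^6) = 73.4.

73.4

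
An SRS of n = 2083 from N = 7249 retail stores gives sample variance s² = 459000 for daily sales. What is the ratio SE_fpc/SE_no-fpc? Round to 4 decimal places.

0.8442

f = n/N = 2083/7249 = 0.28734998.
SE_no-fpc = √(s²/n) = 14.844368; SE_fpc = √((1−f)s²/n) = 12.531408.
Ratio = √(1−f) = 0.84418601.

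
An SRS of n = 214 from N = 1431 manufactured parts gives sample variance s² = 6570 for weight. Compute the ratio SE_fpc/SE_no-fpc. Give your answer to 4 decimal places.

0.9222

f = n/N = 214/1431 = 0.14954577.
SE_no-fpc = √(s²/n) = 5.5408424; SE_fpc = √((1−f)s²/n) = 5.109769.
Ratio = √(1−f) = 0.92220075.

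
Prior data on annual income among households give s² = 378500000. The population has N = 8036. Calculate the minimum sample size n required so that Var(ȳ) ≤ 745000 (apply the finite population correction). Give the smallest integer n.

478

Without fpc, n₀ = s²/D = 378500000/745000 = 508.0537.
With fpc, (1 − n/N)·s²/n ≤ D requires n ≥ n₀/(1 + n₀/N) = 508.0537/(1 + 508.0537/8036) = 477.8434.
Rounding up, n = 478.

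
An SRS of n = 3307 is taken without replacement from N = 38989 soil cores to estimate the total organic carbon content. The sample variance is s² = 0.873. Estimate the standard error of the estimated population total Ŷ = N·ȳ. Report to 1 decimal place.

Var(Ŷ) = N²·Var(ȳ) = N²·(1 − n/N)·s²/n.
f = 3307/38989 = 0.08481880; Var(ȳ) = 0.91518120·0.873/3307 = 2.4159455 × 10^-4.
Var(Ŷ) = 38989² · (2.4159455 × 10^-4) = 367258.05.
SE(Ŷ) = √(367258.05) = 606.0.

606.0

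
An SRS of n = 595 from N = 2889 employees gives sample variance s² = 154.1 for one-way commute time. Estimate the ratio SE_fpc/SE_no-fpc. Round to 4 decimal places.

0.8911

f = n/N = 595/2889 = 0.20595362.
SE_no-fpc = √(s²/n) = 0.50891217; SE_fpc = √((1−f)s²/n) = 0.45348797.
Ratio = √(1−f) = 0.89109280.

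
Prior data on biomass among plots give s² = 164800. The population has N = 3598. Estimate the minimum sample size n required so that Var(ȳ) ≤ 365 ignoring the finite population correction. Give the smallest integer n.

452

Without fpc, n₀ = s²/D = 164800/365 = 451.5068.
Rounding up, n = 452.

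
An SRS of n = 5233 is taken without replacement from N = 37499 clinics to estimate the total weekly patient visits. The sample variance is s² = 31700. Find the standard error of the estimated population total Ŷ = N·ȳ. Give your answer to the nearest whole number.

85612

Var(Ŷ) = N²·Var(ȳ) = N²·(1 − n/N)·s²/n.
f = 5233/37499 = 0.13955039; Var(ȳ) = 0.86044961·31700/5233 = 5.2123548.
Var(Ŷ) = 37499² · 5.2123548 = 7.329483 × 10^9.
SE(Ŷ) = √(7.329483 × 10^9) = 85612.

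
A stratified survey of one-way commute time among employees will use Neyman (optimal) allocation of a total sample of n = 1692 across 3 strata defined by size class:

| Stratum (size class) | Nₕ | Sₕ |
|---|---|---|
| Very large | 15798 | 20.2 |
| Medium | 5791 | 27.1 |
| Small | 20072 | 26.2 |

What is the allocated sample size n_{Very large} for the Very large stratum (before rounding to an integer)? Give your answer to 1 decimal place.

538.9

Neyman allocation: nₕ = n·NₕSₕ / Σⱼ NⱼSⱼ.
Σ NⱼSⱼ = 15798·20.2 + 5791·27.1 + 20072·26.2 = 1.0019421 × 10^6.
n_{Very large} = 1692·15798·20.2 / (1.0019421 × 10^6) = 538.9.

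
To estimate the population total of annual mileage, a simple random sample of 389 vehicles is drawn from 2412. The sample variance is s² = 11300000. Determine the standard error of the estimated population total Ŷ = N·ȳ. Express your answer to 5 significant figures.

376490

Var(Ŷ) = N²·Var(ȳ) = N²·(1 − n/N)·s²/n.
f = 389/2412 = 0.16127695; Var(ȳ) = 0.83872305·11300000/389 = 24363.934.
Var(Ŷ) = 2412² · 24363.934 = 1.4174313 × 10^11.
SE(Ŷ) = √(1.4174313 × 10^11) = 376490.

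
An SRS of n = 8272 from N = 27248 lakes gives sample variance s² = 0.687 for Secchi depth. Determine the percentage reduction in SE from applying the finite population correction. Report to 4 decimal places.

f = n/N = 8272/27248 = 0.30358191.
SE_no-fpc = √(s²/n) = 0.0091132463; SE_fpc = √((1−f)s²/n) = 0.007605156.
Ratio = √(1−f) = 0.83451668. Reduction = 100·(1 − 0.83451668) = 16.5483%.

16.5483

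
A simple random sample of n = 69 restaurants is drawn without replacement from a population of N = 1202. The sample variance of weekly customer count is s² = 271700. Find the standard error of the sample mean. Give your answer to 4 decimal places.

60.9232

Under SRS without replacement, Var(ȳ) = (1 − f)·s²/n with f = n/N = 69/1202 = 0.05740433.
Var(ȳ) = (1 − 0.05740433)·271700/69 = 0.94259567·3937.6812 = 3711.6412.
SE(ȳ) = √(3711.6412) = 60.9232.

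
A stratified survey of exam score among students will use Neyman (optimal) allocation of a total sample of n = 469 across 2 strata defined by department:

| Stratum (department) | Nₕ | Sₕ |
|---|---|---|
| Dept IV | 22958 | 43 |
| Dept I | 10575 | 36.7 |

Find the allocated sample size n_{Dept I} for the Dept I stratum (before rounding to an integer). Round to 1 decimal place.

132.3

Neyman allocation: nₕ = n·NₕSₕ / Σⱼ NⱼSⱼ.
Σ NⱼSⱼ = 22958·43 + 10575·36.7 = 1.3752965 × 10^6.
n_{Dept I} = 469·10575·36.7 / (1.3752965 × 10^6) = 132.3.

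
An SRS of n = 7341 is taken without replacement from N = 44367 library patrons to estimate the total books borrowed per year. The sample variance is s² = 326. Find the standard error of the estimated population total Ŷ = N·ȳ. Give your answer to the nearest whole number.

Var(Ŷ) = N²·Var(ȳ) = N²·(1 − n/N)·s²/n.
f = 7341/44367 = 0.16546082; Var(ȳ) = 0.83453918·326/7341 = 0.037060315.
Var(Ŷ) = 44367² · 0.037060315 = 7.2950661 × 10^7.
SE(Ŷ) = √(7.2950661 × 10^7) = 8541.

8541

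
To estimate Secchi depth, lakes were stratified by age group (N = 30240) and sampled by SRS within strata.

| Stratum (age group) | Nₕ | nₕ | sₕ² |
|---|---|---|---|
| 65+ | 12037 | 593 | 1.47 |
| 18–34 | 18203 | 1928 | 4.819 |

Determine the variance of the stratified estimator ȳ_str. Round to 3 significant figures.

0.00118

Var(ȳ_str) = Σₕ Wₕ²(1 − fₕ)sₕ²/nₕ with Wₕ = Nₕ/N, N = 30240.
65+: Wₕ = 0.39804894; term = 0.39804894²·(1 − 0.04926477)·1.47/593 = 3.7341794 × 10^-4.
18–34: Wₕ = 0.60195106; term = 0.60195106²·(1 − 0.10591661)·4.819/1928 = 8.0974876 × 10^-4.
Sum = 0.0011831667.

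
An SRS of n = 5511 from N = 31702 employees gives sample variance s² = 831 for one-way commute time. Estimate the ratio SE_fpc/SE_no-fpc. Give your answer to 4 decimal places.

0.9089

f = n/N = 5511/31702 = 0.17383761.
SE_no-fpc = √(s²/n) = 0.38831602; SE_fpc = √((1−f)s²/n) = 0.35295393.
Ratio = √(1−f) = 0.90893475.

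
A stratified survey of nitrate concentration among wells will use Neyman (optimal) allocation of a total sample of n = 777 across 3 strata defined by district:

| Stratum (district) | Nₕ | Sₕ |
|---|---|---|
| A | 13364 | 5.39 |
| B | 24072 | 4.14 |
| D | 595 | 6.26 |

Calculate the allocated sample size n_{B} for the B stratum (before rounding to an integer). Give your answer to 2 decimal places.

441.44

Neyman allocation: nₕ = n·NₕSₕ / Σⱼ NⱼSⱼ.
Σ NⱼSⱼ = 13364·5.39 + 24072·4.14 + 595·6.26 = 175414.74.
n_{B} = 777·24072·4.14 / 175414.74 = 441.44.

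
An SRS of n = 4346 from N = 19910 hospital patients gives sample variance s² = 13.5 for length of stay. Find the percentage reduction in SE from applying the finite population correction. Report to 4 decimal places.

11.5852

f = n/N = 4346/19910 = 0.21828227.
SE_no-fpc = √(s²/n) = 0.055734232; SE_fpc = √((1−f)s²/n) = 0.049277311.
Ratio = √(1−f) = 0.88414802. Reduction = 100·(1 − 0.88414802) = 11.5852%.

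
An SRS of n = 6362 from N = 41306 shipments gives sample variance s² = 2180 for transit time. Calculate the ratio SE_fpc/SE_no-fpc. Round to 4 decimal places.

0.9198

f = n/N = 6362/41306 = 0.15402121.
SE_no-fpc = √(s²/n) = 0.58537128; SE_fpc = √((1−f)s²/n) = 0.53840756.
Ratio = √(1−f) = 0.91977105.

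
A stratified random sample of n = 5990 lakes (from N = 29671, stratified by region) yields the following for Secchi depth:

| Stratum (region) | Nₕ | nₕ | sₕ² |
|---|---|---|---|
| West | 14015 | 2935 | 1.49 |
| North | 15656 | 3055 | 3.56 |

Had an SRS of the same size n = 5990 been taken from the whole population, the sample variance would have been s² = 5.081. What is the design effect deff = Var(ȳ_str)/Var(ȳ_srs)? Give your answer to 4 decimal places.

0.5180

Var(ȳ_str) = Σ Wₕ²(1−fₕ)sₕ²/nₕ with Wₕ = Nₕ/29671:
  West: (14015/29671)²·(1−2935/14015)·1.49/2935 = 8.9546096 × 10^-5
  North: (15656/29671)²·(1−3055/15656)·3.56/3055 = 2.6113209 × 10^-4
  → Var(ȳ_str) = 3.5067819 × 10^-4.
Var(ȳ_srs) = (1 − 5990/29671)·5.081/5990 = 6.7700243 × 10^-4.
deff = (3.5067819 × 10^-4) / (6.7700243 × 10^-4) = 0.5180.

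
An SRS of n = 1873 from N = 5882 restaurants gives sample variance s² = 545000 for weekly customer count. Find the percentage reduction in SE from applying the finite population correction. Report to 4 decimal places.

f = n/N = 1873/5882 = 0.31842911.
SE_no-fpc = √(s²/n) = 17.058049; SE_fpc = √((1−f)s²/n) = 14.082666.
Ratio = √(1−f) = 0.82557307. Reduction = 100·(1 − 0.82557307) = 17.4427%.

17.4427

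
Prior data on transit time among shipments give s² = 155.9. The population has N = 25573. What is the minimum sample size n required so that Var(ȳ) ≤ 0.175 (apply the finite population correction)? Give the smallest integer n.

Without fpc, n₀ = s²/D = 155.9/0.175 = 890.8571.
With fpc, (1 − n/N)·s²/n ≤ D requires n ≥ n₀/(1 + n₀/N) = 890.8571/(1 + 890.8571/25573) = 860.8680.
Rounding up, n = 861.

861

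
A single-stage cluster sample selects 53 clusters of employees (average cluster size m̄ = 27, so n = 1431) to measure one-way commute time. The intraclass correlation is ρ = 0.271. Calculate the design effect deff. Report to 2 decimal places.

8.05

deff = 1 + (27 − 1)·0.271 = 1 + 7.046 = 8.046.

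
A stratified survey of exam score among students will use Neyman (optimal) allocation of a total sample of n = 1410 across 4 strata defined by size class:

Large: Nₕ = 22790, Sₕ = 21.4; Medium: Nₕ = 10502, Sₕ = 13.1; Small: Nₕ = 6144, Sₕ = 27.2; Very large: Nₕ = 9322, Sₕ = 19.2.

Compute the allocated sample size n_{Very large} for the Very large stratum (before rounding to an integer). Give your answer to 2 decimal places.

Neyman allocation: nₕ = n·NₕSₕ / Σⱼ NⱼSⱼ.
Σ NⱼSⱼ = 22790·21.4 + 10502·13.1 + 6144·27.2 + 9322·19.2 = 971381.4.
n_{Very large} = 1410·9322·19.2 / 971381.4 = 259.80.

259.80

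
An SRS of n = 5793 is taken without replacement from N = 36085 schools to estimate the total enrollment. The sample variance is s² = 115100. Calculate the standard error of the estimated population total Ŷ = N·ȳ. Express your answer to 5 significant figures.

Var(Ŷ) = N²·Var(ȳ) = N²·(1 − n/N)·s²/n.
f = 5793/36085 = 0.16053762; Var(ȳ) = 0.83946238·115100/5793 = 16.679116.
Var(Ŷ) = 36085² · 16.679116 = 2.1718331 × 10^10.
SE(Ŷ) = √(2.1718331 × 10^10) = 147370.

147370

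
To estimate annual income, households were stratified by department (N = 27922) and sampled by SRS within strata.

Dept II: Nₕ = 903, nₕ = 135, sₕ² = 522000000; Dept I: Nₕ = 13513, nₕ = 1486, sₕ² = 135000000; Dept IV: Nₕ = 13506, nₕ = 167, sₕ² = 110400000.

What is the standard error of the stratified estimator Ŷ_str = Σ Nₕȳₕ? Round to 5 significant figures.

1.1685 × 10^7

Var(Ŷ_str) = Σₕ Nₕ²(1 − fₕ)sₕ²/nₕ.
Dept II: 903²·(1 − 135/903)·522000000/135 = 2.6815488 × 10^12.
Dept I: 13513²·(1 − 1486/13513)·135000000/1486 = 1.476468 × 10^13.
Dept IV: 13506²·(1 − 167/13506)·110400000/167 = 1.1909749 × 10^14.
Sum = 1.3654372 × 10^14.
SE = √(1.3654372 × 10^14) = 1.1685 × 10^7.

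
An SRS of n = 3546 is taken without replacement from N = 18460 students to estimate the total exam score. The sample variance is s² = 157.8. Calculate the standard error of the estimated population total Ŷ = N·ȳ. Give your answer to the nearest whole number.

3500

Var(Ŷ) = N²·Var(ȳ) = N²·(1 − n/N)·s²/n.
f = 3546/18460 = 0.19209101; Var(ȳ) = 0.80790899·157.8/3546 = 0.035952634.
Var(Ŷ) = 18460² · 0.035952634 = 1.2251637 × 10^7.
SE(Ŷ) = √(1.2251637 × 10^7) = 3500.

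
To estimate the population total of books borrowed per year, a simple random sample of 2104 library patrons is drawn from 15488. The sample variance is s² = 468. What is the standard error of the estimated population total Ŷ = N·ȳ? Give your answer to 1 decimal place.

Var(Ŷ) = N²·Var(ȳ) = N²·(1 − n/N)·s²/n.
f = 2104/15488 = 0.13584711; Var(ȳ) = 0.86415289·468/2104 = 0.19221652.
Var(Ŷ) = 15488² · 0.19221652 = 4.6108542 × 10^7.
SE(Ŷ) = √(4.6108542 × 10^7) = 6790.3.

6790.3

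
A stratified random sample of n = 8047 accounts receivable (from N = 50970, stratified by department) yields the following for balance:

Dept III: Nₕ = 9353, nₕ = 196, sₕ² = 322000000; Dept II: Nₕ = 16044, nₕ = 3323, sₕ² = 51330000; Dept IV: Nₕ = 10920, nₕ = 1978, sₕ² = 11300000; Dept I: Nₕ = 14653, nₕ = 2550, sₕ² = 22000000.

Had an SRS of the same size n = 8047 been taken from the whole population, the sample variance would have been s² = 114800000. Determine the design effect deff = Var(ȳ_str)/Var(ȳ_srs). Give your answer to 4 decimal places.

Var(ȳ_str) = Σ Wₕ²(1−fₕ)sₕ²/nₕ with Wₕ = Nₕ/50970:
  Dept III: (9353/50970)²·(1−196/9353)·322000000/196 = 54159.504
  Dept II: (16044/50970)²·(1−3323/16044)·51330000/3323 = 1213.5162
  Dept IV: (10920/50970)²·(1−1978/10920)·11300000/1978 = 214.7238
  Dept I: (14653/50970)²·(1−2550/14653)·22000000/2550 = 588.94239
  → Var(ȳ_str) = 56176.686.
Var(ȳ_srs) = (1 − 8047/50970)·114800000/8047 = 12013.881.
deff = 56176.686 / 12013.881 = 4.6760.

4.6760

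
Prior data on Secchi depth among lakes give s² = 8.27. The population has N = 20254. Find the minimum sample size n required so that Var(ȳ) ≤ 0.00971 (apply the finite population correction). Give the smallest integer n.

Without fpc, n₀ = s²/D = 8.27/0.00971 = 851.6993.
With fpc, (1 − n/N)·s²/n ≤ D requires n ≥ n₀/(1 + n₀/N) = 851.6993/(1 + 851.6993/20254) = 817.3298.
Rounding up, n = 818.

818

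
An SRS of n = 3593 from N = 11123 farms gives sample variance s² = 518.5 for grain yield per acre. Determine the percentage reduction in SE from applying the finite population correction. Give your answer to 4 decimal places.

f = n/N = 3593/11123 = 0.32302436.
SE_no-fpc = √(s²/n) = 0.37987942; SE_fpc = √((1−f)s²/n) = 0.3125592.
Ratio = √(1−f) = 0.82278529. Reduction = 100·(1 − 0.82278529) = 17.7215%.

17.7215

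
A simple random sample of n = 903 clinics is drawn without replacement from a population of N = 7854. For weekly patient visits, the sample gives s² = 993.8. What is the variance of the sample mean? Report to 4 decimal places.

Under SRS without replacement, Var(ȳ) = (1 − f)·s²/n with f = n/N = 903/7854 = 0.11497326.
Var(ȳ) = (1 − 0.11497326)·993.8/903 = 0.88502674·1.1005537 = 0.97401946.

0.9740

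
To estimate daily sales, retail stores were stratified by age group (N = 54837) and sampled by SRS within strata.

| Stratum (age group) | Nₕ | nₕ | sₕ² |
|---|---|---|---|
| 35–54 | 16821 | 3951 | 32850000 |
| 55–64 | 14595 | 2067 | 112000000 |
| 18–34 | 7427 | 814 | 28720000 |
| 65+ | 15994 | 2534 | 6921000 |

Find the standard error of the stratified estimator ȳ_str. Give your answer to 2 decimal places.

68.30

Var(ȳ_str) = Σₕ Wₕ²(1 − fₕ)sₕ²/nₕ with Wₕ = Nₕ/N, N = 54837.
35–54: Wₕ = 0.30674545; term = 0.30674545²·(1 − 0.23488497)·32850000/3951 = 598.56501.
55–64: Wₕ = 0.26615242; term = 0.26615242²·(1 − 0.14162384)·112000000/2067 = 3294.7011.
18–34: Wₕ = 0.13543775; term = 0.13543775²·(1 − 0.10960011)·28720000/814 = 576.26813.
65+: Wₕ = 0.29166439; term = 0.29166439²·(1 − 0.15843441)·6921000/2534 = 195.53163.
Sum = 4665.0659.
SE = √(4665.0659) = 68.30.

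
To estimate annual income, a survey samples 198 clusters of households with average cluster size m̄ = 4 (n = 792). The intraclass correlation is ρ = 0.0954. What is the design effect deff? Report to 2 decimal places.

1.29

deff = 1 + (4 − 1)·0.0954 = 1 + 0.2862 = 1.2862.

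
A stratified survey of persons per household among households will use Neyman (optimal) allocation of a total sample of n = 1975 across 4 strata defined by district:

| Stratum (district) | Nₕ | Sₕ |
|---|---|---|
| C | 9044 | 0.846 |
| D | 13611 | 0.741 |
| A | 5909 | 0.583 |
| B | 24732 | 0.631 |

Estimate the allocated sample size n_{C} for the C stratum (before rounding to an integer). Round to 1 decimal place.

Neyman allocation: nₕ = n·NₕSₕ / Σⱼ NⱼSⱼ.
Σ NⱼSⱼ = 9044·0.846 + 13611·0.741 + 5909·0.583 + 24732·0.631 = 36787.814.
n_{C} = 1975·9044·0.846 / 36787.814 = 410.8.

410.8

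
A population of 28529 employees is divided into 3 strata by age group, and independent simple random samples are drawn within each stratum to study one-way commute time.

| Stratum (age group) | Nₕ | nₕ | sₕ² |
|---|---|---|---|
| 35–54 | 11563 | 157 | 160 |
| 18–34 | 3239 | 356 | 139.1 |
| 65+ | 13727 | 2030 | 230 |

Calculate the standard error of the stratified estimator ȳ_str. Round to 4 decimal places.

Var(ȳ_str) = Σₕ Wₕ²(1 − fₕ)sₕ²/nₕ with Wₕ = Nₕ/N, N = 28529.
35–54: Wₕ = 0.40530688; term = 0.40530688²·(1 − 0.01357779)·160/157 = 0.16513956.
18–34: Wₕ = 0.11353360; term = 0.11353360²·(1 − 0.10991047)·139.1/356 = 0.0044829059.
65+: Wₕ = 0.48115952; term = 0.48115952²·(1 − 0.14788373)·230/2030 = 0.022351611.
Sum = 0.19197408.
SE = √(0.19197408) = 0.4381.

0.4381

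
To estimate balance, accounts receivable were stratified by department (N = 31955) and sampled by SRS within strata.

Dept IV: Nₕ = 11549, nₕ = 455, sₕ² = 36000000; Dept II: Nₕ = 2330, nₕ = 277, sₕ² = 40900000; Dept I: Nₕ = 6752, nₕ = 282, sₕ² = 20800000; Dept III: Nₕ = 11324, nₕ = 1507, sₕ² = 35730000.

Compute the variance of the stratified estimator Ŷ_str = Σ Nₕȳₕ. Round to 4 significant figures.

1.670 × 10^13

Var(Ŷ_str) = Σₕ Nₕ²(1 − fₕ)sₕ²/nₕ.
Dept IV: 11549²·(1 − 455/11549)·36000000/455 = 1.0137331 × 10^13.
Dept II: 2330²·(1 − 277/2330)·40900000/277 = 7.062987 × 10^11.
Dept I: 6752²·(1 − 282/6752)·20800000/282 = 3.2221885 × 10^12.
Dept III: 11324²·(1 − 1507/11324)·35730000/1507 = 2.6357148 × 10^12.
Sum = 1.6701533 × 10^13.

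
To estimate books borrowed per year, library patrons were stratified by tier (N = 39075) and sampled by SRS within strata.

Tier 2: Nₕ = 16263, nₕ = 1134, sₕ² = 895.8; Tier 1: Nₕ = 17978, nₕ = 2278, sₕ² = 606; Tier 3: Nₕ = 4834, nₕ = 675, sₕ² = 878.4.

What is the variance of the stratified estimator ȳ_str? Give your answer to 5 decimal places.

0.19361

Var(ȳ_str) = Σₕ Wₕ²(1 − fₕ)sₕ²/nₕ with Wₕ = Nₕ/N, N = 39075.
Tier 2: Wₕ = 0.41619962; term = 0.41619962²·(1 − 0.06972883)·895.8/1134 = 0.12729487.
Tier 1: Wₕ = 0.46008957; term = 0.46008957²·(1 − 0.12671042)·606/2278 = 0.049176992.
Tier 3: Wₕ = 0.12371081; term = 0.12371081²·(1 − 0.13963591)·878.4/675 = 0.01713508.
Sum = 0.19360694.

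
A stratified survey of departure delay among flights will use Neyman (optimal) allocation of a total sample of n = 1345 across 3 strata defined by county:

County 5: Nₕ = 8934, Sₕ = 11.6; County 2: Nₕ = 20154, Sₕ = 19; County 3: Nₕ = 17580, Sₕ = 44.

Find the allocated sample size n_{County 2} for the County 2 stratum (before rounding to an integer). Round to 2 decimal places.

408.73

Neyman allocation: nₕ = n·NₕSₕ / Σⱼ NⱼSⱼ.
Σ NⱼSⱼ = 8934·11.6 + 20154·19 + 17580·44 = 1.2600804 × 10^6.
n_{County 2} = 1345·20154·19 / (1.2600804 × 10^6) = 408.73.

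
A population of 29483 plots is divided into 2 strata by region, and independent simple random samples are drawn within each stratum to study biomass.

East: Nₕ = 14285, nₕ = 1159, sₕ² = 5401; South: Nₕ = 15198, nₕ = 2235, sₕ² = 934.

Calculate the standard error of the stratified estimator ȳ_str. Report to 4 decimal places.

Var(ȳ_str) = Σₕ Wₕ²(1 − fₕ)sₕ²/nₕ with Wₕ = Nₕ/N, N = 29483.
East: Wₕ = 0.48451650; term = 0.48451650²·(1 − 0.08113406)·5401/1159 = 1.0052175.
South: Wₕ = 0.51548350; term = 0.51548350²·(1 − 0.14705882)·934/2235 = 0.094714826.
Sum = 1.0999323.
SE = √(1.0999323) = 1.0488.

1.0488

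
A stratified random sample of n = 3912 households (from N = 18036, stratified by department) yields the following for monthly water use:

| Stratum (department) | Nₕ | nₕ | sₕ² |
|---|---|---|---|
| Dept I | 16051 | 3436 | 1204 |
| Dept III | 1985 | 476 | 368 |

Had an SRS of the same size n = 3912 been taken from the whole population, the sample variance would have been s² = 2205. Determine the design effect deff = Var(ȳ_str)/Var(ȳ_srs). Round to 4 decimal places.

Var(ȳ_str) = Σ Wₕ²(1−fₕ)sₕ²/nₕ with Wₕ = Nₕ/18036:
  Dept I: (16051/18036)²·(1−3436/16051)·1204/3436 = 0.21811334
  Dept III: (1985/18036)²·(1−476/1985)·368/476 = 0.0071188553
  → Var(ȳ_str) = 0.2252322.
Var(ȳ_srs) = (1 − 3912/18036)·2205/3912 = 0.44139482.
deff = 0.2252322 / 0.44139482 = 0.5103.

0.5103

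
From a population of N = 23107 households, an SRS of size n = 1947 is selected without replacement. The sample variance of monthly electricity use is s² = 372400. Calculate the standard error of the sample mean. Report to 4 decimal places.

Under SRS without replacement, Var(ȳ) = (1 − f)·s²/n with f = n/N = 1947/23107 = 0.08426018.
Var(ȳ) = (1 − 0.08426018)·372400/1947 = 0.91573982·191.26862 = 175.15229.
SE(ȳ) = √(175.15229) = 13.2345.

13.2345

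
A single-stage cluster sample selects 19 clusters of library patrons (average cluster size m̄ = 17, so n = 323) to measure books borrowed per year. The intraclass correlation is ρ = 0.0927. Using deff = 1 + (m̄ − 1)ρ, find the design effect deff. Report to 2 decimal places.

deff = 1 + (17 − 1)·0.0927 = 1 + 1.4832 = 2.4832.

2.48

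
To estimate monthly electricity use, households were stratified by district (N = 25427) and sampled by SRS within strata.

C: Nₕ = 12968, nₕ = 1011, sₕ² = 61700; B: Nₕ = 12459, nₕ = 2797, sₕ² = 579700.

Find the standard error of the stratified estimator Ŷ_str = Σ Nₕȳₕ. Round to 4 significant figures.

185500

Var(Ŷ_str) = Σₕ Nₕ²(1 − fₕ)sₕ²/nₕ.
C: 12968²·(1 − 1011/12968)·61700/1011 = 9.4630087 × 10^9.
B: 12459²·(1 − 2797/12459)·579700/2797 = 2.4949454 × 10^10.
Sum = 3.4412463 × 10^10.
SE = √(3.4412463 × 10^10) = 185500.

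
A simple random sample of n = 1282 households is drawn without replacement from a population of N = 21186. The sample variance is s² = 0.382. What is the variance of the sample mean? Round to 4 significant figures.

2.799 × 10^-4

Under SRS without replacement, Var(ȳ) = (1 − f)·s²/n with f = n/N = 1282/21186 = 0.06051166.
Var(ȳ) = (1 − 0.06051166)·0.382/1282 = 0.93948834·2.9797192 × 10^-4 = 2.7994114 × 10^-4.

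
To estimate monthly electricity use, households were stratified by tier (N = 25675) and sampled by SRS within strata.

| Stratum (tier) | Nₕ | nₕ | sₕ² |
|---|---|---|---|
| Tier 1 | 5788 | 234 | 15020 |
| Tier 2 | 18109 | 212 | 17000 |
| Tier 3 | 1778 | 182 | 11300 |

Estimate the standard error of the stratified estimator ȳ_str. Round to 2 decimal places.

Var(ȳ_str) = Σₕ Wₕ²(1 − fₕ)sₕ²/nₕ with Wₕ = Nₕ/N, N = 25675.
Tier 1: Wₕ = 0.22543330; term = 0.22543330²·(1 − 0.04042847)·15020/234 = 3.1301674.
Tier 2: Wₕ = 0.70531646; term = 0.70531646²·(1 − 0.01170689)·17000/212 = 39.424561.
Tier 3: Wₕ = 0.06925024; term = 0.06925024²·(1 − 0.10236220)·11300/182 = 0.26727036.
Sum = 42.821999.
SE = √(42.821999) = 6.54.

6.54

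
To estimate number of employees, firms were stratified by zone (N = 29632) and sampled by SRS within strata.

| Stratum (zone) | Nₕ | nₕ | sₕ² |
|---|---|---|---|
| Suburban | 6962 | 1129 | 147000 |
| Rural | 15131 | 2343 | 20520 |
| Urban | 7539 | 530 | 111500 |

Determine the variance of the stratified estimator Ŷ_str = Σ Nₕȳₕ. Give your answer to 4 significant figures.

1.810 × 10^10

Var(Ŷ_str) = Σₕ Nₕ²(1 − fₕ)sₕ²/nₕ.
Suburban: 6962²·(1 − 1129/6962)·147000/1129 = 5.2874879 × 10^9.
Rural: 15131²·(1 − 2343/15131)·20520/2343 = 1.6946317 × 10^9.
Urban: 7539²·(1 − 530/7539)·111500/530 = 1.1116519 × 10^10.
Sum = 1.8098639 × 10^10.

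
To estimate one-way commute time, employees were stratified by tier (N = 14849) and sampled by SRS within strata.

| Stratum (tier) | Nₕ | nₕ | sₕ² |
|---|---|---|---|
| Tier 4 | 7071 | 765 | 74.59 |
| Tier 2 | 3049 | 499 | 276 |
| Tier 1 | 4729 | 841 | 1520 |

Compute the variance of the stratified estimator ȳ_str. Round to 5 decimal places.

Var(ȳ_str) = Σₕ Wₕ²(1 − fₕ)sₕ²/nₕ with Wₕ = Nₕ/N, N = 14849.
Tier 4: Wₕ = 0.47619368; term = 0.47619368²·(1 − 0.10818838)·74.59/765 = 0.01971785.
Tier 2: Wₕ = 0.20533369; term = 0.20533369²·(1 − 0.16366022)·276/499 = 0.019503463.
Tier 1: Wₕ = 0.31847262; term = 0.31847262²·(1 − 0.17783887)·1520/841 = 0.15071232.
Sum = 0.18993363.

0.18993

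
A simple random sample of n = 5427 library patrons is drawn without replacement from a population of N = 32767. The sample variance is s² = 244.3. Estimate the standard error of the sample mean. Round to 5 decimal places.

Under SRS without replacement, Var(ȳ) = (1 − f)·s²/n with f = n/N = 5427/32767 = 0.16562395.
Var(ȳ) = (1 − 0.16562395)·244.3/5427 = 0.83437605·0.045015662 = 0.037559991.
SE(ȳ) = √(0.037559991) = 0.19380.

0.19380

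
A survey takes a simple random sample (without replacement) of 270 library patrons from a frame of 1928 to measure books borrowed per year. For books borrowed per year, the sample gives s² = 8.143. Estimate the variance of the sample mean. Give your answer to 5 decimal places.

Under SRS without replacement, Var(ȳ) = (1 − f)·s²/n with f = n/N = 270/1928 = 0.14004149.
Var(ȳ) = (1 − 0.14004149)·8.143/270 = 0.85995851·0.030159259 = 0.025935712.

0.02594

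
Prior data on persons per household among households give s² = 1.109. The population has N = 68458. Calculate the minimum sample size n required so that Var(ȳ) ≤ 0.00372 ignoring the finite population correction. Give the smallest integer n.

Without fpc, n₀ = s²/D = 1.109/0.00372 = 298.1183.
Rounding up, n = 299.

299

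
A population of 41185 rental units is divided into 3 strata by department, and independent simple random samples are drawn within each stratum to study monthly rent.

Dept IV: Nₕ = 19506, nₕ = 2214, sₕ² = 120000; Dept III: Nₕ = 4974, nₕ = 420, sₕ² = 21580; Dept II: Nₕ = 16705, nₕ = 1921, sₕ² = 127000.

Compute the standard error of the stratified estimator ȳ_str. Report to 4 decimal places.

4.5924

Var(ȳ_str) = Σₕ Wₕ²(1 − fₕ)sₕ²/nₕ with Wₕ = Nₕ/N, N = 41185.
Dept IV: Wₕ = 0.47361904; term = 0.47361904²·(1 − 0.11350354)·120000/2214 = 10.778019.
Dept III: Wₕ = 0.12077213; term = 0.12077213²·(1 − 0.08443908)·21580/420 = 0.68615592.
Dept II: Wₕ = 0.40560884; term = 0.40560884²·(1 − 0.11499551)·127000/1921 = 9.6257959.
Sum = 21.089971.
SE = √(21.089971) = 4.5924.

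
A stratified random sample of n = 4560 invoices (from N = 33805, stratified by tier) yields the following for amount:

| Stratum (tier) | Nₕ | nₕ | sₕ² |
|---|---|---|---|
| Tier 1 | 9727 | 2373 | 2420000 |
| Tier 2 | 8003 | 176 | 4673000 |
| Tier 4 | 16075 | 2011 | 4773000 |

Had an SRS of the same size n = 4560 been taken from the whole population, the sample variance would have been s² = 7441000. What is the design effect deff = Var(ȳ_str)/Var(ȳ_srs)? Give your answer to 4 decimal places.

Var(ȳ_str) = Σ Wₕ²(1−fₕ)sₕ²/nₕ with Wₕ = Nₕ/33805:
  Tier 1: (9727/33805)²·(1−2373/9727)·2420000/2373 = 63.834916
  Tier 2: (8003/33805)²·(1−176/8003)·4673000/176 = 1455.3565
  Tier 4: (16075/33805)²·(1−2011/16075)·4773000/2011 = 469.54511
  → Var(ȳ_str) = 1988.7365.
Var(ȳ_srs) = (1 − 4560/33805)·7441000/4560 = 1411.6829.
deff = 1988.7365 / 1411.6829 = 1.4088.

1.4088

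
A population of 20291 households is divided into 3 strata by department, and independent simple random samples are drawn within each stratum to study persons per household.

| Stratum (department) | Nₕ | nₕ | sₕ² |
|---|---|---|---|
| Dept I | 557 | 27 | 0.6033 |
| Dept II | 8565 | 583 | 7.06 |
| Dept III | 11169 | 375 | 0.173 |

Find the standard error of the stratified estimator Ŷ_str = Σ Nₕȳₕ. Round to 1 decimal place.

943.5

Var(Ŷ_str) = Σₕ Nₕ²(1 − fₕ)sₕ²/nₕ.
Dept I: 557²·(1 − 27/557)·0.6033/27 = 6596.3034.
Dept II: 8565²·(1 − 583/8565)·7.06/583 = 827894.96.
Dept III: 11169²·(1 − 375/11169)·0.173/375 = 55617.51.
Sum = 890108.77.
SE = √(890108.77) = 943.5.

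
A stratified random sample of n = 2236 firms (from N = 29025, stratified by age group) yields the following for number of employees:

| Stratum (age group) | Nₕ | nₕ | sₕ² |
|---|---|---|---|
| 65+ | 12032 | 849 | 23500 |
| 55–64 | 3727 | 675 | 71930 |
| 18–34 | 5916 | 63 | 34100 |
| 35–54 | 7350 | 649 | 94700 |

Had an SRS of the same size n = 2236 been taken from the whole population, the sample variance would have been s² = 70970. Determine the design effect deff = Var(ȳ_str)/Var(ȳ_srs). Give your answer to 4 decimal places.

1.2507

Var(ȳ_str) = Σ Wₕ²(1−fₕ)sₕ²/nₕ with Wₕ = Nₕ/29025:
  65+: (12032/29025)²·(1−849/12032)·23500/849 = 4.4209119
  55–64: (3727/29025)²·(1−675/3727)·71930/675 = 1.4388176
  18–34: (5916/29025)²·(1−63/5916)·34100/63 = 22.247236
  35–54: (7350/29025)²·(1−649/7350)·94700/649 = 8.5307611
  → Var(ȳ_str) = 36.637727.
Var(ȳ_srs) = (1 − 2236/29025)·70970/2236 = 29.29458.
deff = 36.637727 / 29.29458 = 1.2507.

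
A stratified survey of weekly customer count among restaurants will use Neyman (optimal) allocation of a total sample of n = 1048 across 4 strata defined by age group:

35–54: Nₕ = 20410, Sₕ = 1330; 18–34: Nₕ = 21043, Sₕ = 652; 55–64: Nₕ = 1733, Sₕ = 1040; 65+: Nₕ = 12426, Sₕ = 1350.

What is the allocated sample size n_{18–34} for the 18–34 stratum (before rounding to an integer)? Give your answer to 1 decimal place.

Neyman allocation: nₕ = n·NₕSₕ / Σⱼ NⱼSⱼ.
Σ NⱼSⱼ = 20410·1330 + 21043·652 + 1733·1040 + 12426·1350 = 5.9442756 × 10^7.
n_{18–34} = 1048·21043·652 / (5.9442756 × 10^7) = 241.9.

241.9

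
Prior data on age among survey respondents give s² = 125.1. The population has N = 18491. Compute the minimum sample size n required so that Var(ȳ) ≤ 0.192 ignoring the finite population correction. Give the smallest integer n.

Without fpc, n₀ = s²/D = 125.1/0.192 = 651.5625.
Rounding up, n = 652.

652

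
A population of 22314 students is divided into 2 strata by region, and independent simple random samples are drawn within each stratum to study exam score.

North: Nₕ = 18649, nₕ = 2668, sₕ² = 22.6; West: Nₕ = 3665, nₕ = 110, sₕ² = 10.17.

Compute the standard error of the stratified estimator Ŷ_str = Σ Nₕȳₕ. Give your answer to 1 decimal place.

Var(Ŷ_str) = Σₕ Nₕ²(1 − fₕ)sₕ²/nₕ.
North: 18649²·(1 − 2668/18649)·22.6/2668 = 2.5245392 × 10^6.
West: 3665²·(1 − 110/3665)·10.17/110 = 1.2045972 × 10^6.
Sum = 3.7291364 × 10^6.
SE = √(3.7291364 × 10^6) = 1931.1.

1931.1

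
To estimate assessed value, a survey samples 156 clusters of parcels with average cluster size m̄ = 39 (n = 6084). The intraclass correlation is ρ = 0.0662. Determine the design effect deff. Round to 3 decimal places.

3.516

deff = 1 + (39 − 1)·0.0662 = 1 + 2.5156 = 3.5156.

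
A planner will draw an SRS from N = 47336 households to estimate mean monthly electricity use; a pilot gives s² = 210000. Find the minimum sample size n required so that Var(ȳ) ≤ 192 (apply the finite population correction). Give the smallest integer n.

Without fpc, n₀ = s²/D = 210000/192 = 1093.7500.
With fpc, (1 − n/N)·s²/n ≤ D requires n ≥ n₀/(1 + n₀/N) = 1093.7500/(1 + 1093.7500/47336) = 1069.0485.
Rounding up, n = 1070.

1070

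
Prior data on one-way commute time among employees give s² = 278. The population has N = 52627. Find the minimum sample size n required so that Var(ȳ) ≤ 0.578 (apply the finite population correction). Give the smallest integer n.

477

Without fpc, n₀ = s²/D = 278/0.578 = 480.9689.
With fpc, (1 − n/N)·s²/n ≤ D requires n ≥ n₀/(1 + n₀/N) = 480.9689/(1 + 480.9689/52627) = 476.6130.
Rounding up, n = 477.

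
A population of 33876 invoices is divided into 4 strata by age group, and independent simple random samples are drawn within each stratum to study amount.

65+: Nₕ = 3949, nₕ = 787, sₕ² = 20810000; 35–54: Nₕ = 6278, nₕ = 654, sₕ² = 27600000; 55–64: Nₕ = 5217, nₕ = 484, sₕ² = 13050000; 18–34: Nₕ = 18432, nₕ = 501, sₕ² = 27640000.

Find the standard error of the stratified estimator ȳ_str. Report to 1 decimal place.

Var(ȳ_str) = Σₕ Wₕ²(1 − fₕ)sₕ²/nₕ with Wₕ = Nₕ/N, N = 33876.
65+: Wₕ = 0.11657220; term = 0.11657220²·(1 − 0.19929096)·20810000/787 = 287.71473.
35–54: Wₕ = 0.18532294; term = 0.18532294²·(1 − 0.10417330)·27600000/654 = 1298.4156.
55–64: Wₕ = 0.15400283; term = 0.15400283²·(1 − 0.09277362)·13050000/484 = 580.14726.
18–34: Wₕ = 0.54410202; term = 0.54410202²·(1 − 0.02718099)·27640000/501 = 15888.871.
Sum = 18055.149.
SE = √(18055.149) = 134.4.

134.4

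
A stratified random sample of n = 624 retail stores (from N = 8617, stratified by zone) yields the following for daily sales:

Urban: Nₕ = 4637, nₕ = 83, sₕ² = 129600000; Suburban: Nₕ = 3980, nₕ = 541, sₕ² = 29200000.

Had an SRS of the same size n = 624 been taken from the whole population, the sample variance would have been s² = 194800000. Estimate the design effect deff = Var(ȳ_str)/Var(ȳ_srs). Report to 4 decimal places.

1.5679

Var(ȳ_str) = Σ Wₕ²(1−fₕ)sₕ²/nₕ with Wₕ = Nₕ/8617:
  Urban: (4637/8617)²·(1−83/4637)·129600000/83 = 444063.26
  Suburban: (3980/8617)²·(1−541/3980)·29200000/541 = 9949.2112
  → Var(ȳ_str) = 454012.47.
Var(ȳ_srs) = (1 − 624/8617)·194800000/624 = 289573.01.
deff = 454012.47 / 289573.01 = 1.5679.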